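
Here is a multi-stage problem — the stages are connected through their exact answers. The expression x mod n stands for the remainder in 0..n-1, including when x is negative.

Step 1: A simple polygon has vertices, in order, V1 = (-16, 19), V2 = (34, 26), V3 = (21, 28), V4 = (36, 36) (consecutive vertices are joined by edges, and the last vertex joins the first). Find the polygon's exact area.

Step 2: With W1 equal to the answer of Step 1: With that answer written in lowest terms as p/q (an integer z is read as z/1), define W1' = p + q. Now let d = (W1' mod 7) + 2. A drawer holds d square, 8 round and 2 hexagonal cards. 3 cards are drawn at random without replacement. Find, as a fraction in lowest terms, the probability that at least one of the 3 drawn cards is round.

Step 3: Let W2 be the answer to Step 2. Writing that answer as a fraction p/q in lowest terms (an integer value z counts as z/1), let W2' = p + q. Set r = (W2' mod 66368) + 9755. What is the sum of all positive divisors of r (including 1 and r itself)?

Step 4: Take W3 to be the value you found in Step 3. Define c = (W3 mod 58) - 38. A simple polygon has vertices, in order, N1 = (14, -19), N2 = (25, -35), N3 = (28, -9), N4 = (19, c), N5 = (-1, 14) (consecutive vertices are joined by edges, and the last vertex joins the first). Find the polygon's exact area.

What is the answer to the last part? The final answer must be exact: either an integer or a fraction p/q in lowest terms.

297

Step 1: cross terms: (-16*26 - 34*19)=-1062, (34*28 - 21*26)=406, (21*36 - 36*28)=-252, (36*19 - -16*36)=1260; twice the area = |352| = 352; area = 176; answer 176
Step 2: W1 = 176; threaded value p + q = 177; d = 4; total draws C(14,3) = 364; complement C(6,3) = 20; favorable 364 - 20 = 344; P = 86/91; answer 86/91
Step 3: W2 = 86/91; threaded value p + q = 177; r = 9932; 9932 = 2^2 * 13 * 191; sigma = (1 + 2 + 4) * (1 + 13) * (1 + 191) = 7 * 14 * 192 = 18816; answer 18816
Step 4: W3 = 18816; c = -14; cross terms: (14*-35 - 25*-19)=-15, (25*-9 - 28*-35)=755, (28*-14 - 19*-9)=-221, (19*14 - -1*-14)=252, (-1*-19 - 14*14)=-177; twice the area = |594| = 594; area = 297; answer 297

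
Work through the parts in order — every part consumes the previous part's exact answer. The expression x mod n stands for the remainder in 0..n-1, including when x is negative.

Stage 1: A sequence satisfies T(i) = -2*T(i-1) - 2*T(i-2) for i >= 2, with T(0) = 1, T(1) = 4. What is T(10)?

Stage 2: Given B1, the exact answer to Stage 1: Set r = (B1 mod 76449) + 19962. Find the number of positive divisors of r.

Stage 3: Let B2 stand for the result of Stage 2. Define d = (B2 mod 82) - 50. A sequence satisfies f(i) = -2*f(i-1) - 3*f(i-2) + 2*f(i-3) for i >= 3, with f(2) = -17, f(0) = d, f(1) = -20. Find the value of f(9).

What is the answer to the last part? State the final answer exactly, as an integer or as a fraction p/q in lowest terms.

938

Stage 1: T(2) = -2*(4) - 2*(1) = -10; iterating: T(2)=-10, T(3)=12, T(4)=-4, T(5)=-16, T(6)=40, T(7)=-48, T(8)=16, T(9)=64, T(10)=-160; answer -160
Stage 2: B1 = -160; r = 96251; 96251 = 29 * 3319; number of divisors = (1+1) * (1+1) = 4; answer 4
Stage 3: B2 = 4; d = -46; f(3) = -2*(-17) - 3*(-20) + 2*(-46) = 2; iterating: f(3)=2, f(4)=7, f(5)=-54, f(6)=91, f(7)=-6, f(8)=-369, f(9)=938; answer 938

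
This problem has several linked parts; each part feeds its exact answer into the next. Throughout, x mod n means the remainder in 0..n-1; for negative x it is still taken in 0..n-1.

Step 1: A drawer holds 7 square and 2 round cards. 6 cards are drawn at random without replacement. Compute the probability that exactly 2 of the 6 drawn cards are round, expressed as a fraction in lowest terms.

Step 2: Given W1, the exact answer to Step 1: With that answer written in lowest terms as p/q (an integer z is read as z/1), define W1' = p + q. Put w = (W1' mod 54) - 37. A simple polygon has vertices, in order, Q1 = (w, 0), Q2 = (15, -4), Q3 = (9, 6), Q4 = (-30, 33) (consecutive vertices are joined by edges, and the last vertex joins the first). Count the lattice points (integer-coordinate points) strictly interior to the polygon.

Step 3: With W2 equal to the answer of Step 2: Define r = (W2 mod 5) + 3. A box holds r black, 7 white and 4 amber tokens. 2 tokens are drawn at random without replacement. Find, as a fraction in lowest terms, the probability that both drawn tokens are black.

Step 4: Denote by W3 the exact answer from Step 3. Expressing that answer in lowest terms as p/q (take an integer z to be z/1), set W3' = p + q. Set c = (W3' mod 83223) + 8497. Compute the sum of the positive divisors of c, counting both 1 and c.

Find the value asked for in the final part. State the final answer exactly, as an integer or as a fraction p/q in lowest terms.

10800

Step 1: total draws C(9,6) = 84; favorable C(2,2)*C(7,4) = 35; P = 5/12; answer 5/12
Step 2: W1 = 5/12; threaded value p + q = 17; w = -20; cross terms: (-20*-4 - 15*0)=80, (15*6 - 9*-4)=126, (9*33 - -30*6)=477, (-30*0 - -20*33)=660; twice the area = |1343| = 1343; area = 1343/2; boundary points = 1 + 2 + 3 + 1 = 7; strictly interior points = area - boundary/2 + 1 = 669; answer 669
Step 3: W2 = 669; r = 7; total draws C(18,2) = 153; favorable C(7,2) = 21; P = 7/51; answer 7/51
Step 4: W3 = 7/51; threaded value p + q = 58; c = 8555; 8555 = 5 * 29 * 59; sigma = (1 + 5) * (1 + 29) * (1 + 59) = 6 * 30 * 60 = 10800; answer 10800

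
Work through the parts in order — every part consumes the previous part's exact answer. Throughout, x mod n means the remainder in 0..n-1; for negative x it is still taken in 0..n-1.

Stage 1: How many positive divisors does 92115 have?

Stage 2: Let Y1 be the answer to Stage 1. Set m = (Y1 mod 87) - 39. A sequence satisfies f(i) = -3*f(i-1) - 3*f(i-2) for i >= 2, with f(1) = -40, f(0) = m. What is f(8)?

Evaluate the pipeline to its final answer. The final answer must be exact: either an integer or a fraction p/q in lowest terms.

Stage 1: 92115 = 3^2 * 5 * 23 * 89; number of divisors = (2+1) * (1+1) * (1+1) * (1+1) = 24; answer 24
Stage 2: Y1 = 24; m = -15; f(2) = -3*(-40) - 3*(-15) = 165; iterating: f(2)=165, f(3)=-375, f(4)=630, f(5)=-765, f(6)=405, f(7)=1080, f(8)=-4455; answer -4455

-4455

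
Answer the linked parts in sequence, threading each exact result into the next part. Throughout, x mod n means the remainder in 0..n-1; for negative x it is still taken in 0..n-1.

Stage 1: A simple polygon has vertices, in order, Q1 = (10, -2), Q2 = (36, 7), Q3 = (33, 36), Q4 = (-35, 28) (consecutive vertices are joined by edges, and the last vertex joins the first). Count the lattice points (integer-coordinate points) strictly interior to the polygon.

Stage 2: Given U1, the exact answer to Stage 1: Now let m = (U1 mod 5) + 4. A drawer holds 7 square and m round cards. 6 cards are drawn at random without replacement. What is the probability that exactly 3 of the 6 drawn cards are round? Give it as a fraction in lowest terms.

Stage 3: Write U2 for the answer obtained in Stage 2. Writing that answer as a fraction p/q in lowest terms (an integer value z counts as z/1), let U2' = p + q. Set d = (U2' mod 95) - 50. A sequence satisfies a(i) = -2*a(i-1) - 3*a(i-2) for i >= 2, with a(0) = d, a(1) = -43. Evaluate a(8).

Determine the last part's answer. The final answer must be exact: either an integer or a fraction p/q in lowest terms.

809

Stage 1: cross terms: (10*7 - 36*-2)=142, (36*36 - 33*7)=1065, (33*28 - -35*36)=2184, (-35*-2 - 10*28)=-210; twice the area = |3181| = 3181; area = 3181/2; boundary points = 1 + 1 + 4 + 15 = 21; strictly interior points = area - boundary/2 + 1 = 1581; answer 1581
Stage 2: U1 = 1581; m = 5; total draws C(12,6) = 924; favorable C(5,3)*C(7,3) = 350; P = 25/66; answer 25/66
Stage 3: U2 = 25/66; threaded value p + q = 91; d = 41; a(2) = -2*(-43) - 3*(41) = -37; iterating: a(2)=-37, a(3)=203, a(4)=-295, a(5)=-19, a(6)=923, a(7)=-1789, a(8)=809; answer 809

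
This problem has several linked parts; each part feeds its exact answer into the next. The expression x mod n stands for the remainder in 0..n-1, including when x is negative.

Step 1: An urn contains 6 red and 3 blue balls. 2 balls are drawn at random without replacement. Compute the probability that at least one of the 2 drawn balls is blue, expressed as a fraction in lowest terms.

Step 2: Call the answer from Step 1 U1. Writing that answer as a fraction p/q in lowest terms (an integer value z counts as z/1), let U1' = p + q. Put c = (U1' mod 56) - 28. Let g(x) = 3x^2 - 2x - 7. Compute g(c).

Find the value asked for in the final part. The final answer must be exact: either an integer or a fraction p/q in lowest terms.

Step 1: total draws C(9,2) = 36; complement C(6,2) = 15; favorable 36 - 15 = 21; P = 7/12; answer 7/12
Step 2: U1 = 7/12; threaded value p + q = 19; c = -9; 3*(-9)^2 - 2*(-9)^1 - 7 = (243) + (18) + (-7) = 254; answer 254

254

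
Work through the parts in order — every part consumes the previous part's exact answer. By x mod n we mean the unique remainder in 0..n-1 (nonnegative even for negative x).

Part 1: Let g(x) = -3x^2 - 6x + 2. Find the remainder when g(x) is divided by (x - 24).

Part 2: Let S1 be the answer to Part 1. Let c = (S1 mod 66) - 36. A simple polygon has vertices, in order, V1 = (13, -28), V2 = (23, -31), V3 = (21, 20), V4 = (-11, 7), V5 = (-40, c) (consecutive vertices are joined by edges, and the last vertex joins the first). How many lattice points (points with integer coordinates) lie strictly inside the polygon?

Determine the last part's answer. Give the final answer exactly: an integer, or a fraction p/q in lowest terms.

Part 1: remainder = value at the root: -3*(24)^2 - 6*(24)^1 + 2 = (-1728) + (-144) + (2) = -1870; answer -1870
Part 2: S1 = -1870; c = 8; cross terms: (13*-31 - 23*-28)=241, (23*20 - 21*-31)=1111, (21*7 - -11*20)=367, (-11*8 - -40*7)=192, (-40*-28 - 13*8)=1016; twice the area = |2927| = 2927; area = 2927/2; boundary points = 1 + 1 + 1 + 1 + 1 = 5; strictly interior points = area - boundary/2 + 1 = 1462; answer 1462

1462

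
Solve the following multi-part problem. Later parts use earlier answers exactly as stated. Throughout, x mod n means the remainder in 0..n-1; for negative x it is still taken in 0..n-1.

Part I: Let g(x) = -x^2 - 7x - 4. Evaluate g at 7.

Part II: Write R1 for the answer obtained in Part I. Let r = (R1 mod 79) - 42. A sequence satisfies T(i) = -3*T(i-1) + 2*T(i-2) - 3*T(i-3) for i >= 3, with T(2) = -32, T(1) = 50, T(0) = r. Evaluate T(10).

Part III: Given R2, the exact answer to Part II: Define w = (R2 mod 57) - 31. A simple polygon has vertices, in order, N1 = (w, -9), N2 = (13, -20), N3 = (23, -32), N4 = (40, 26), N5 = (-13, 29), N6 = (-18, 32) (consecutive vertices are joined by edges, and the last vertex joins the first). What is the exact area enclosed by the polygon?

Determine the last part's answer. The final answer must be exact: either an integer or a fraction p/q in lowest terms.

4741/2

Part I: -1*(7)^2 - 7*(7)^1 - 4 = (-49) + (-49) + (-4) = -102; answer -102
Part II: R1 = -102; r = 14; T(3) = -3*(-32) + 2*(50) - 3*(14) = 154; iterating: T(3)=154, T(4)=-676, T(5)=2432, T(6)=-9110, T(7)=34222, T(8)=-128182, T(9)=480320, T(10)=-1799990; answer -1799990
Part III: R2 = -1799990; w = -18; cross terms: (-18*-20 - 13*-9)=477, (13*-32 - 23*-20)=44, (23*26 - 40*-32)=1878, (40*29 - -13*26)=1498, (-13*32 - -18*29)=106, (-18*-9 - -18*32)=738; twice the area = |4741| = 4741; area = 4741/2; answer 4741/2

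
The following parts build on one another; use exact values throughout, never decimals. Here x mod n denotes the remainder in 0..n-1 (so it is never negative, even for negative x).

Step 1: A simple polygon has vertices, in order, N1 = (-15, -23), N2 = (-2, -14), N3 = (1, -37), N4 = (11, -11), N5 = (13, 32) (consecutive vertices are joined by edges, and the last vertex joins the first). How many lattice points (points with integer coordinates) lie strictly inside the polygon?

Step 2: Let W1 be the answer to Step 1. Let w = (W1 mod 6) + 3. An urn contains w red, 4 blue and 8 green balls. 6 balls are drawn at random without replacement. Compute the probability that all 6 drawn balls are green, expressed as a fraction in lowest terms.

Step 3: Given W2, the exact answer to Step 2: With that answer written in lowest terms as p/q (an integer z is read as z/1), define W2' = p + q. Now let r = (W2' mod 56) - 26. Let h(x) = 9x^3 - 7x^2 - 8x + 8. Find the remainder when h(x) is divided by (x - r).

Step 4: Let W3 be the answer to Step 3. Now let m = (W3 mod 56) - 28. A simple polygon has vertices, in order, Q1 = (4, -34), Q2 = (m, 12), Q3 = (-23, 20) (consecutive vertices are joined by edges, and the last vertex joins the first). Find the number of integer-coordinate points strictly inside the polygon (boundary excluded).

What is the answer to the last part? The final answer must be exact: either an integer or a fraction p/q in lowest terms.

337

Step 1: cross terms: (-15*-14 - -2*-23)=164, (-2*-37 - 1*-14)=88, (1*-11 - 11*-37)=396, (11*32 - 13*-11)=495, (13*-23 - -15*32)=181; twice the area = |1324| = 1324; area = 662; boundary points = 1 + 1 + 2 + 1 + 1 = 6; strictly interior points = area - boundary/2 + 1 = 660; answer 660
Step 2: W1 = 660; w = 3; total draws C(15,6) = 5005; favorable C(8,6) = 28; P = 4/715; answer 4/715
Step 3: W2 = 4/715; threaded value p + q = 719; r = 21; remainder = value at the root: 9*(21)^3 - 7*(21)^2 - 8*(21)^1 + 8 = (83349) + (-3087) + (-168) + (8) = 80102; answer 80102
Step 4: W3 = 80102; m = -6; cross terms: (4*12 - -6*-34)=-156, (-6*20 - -23*12)=156, (-23*-34 - 4*20)=702; twice the area = |702| = 702; area = 351; boundary points = 2 + 1 + 27 = 30; strictly interior points = area - boundary/2 + 1 = 337; answer 337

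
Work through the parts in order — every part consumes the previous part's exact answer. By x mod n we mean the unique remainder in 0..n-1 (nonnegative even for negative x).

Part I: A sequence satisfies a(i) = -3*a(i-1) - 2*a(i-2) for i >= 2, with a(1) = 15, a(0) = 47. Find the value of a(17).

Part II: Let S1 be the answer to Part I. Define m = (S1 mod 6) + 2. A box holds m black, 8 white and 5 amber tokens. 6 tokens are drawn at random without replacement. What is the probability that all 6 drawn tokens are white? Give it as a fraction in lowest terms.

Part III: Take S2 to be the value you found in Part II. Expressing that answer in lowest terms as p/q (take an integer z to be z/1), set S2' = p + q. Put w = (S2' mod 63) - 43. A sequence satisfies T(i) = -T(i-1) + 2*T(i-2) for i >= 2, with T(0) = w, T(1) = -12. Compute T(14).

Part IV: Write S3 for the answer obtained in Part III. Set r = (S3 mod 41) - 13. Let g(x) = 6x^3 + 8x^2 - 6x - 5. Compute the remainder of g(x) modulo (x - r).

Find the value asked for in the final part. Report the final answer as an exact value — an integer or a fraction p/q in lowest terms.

63

Part I: a(2) = -3*(15) - 2*(47) = -139; iterating: a(2)=-139, a(3)=387, a(4)=-883, a(5)=1875, a(6)=-3859, a(7)=7827, a(8)=-15763, a(9)=31635, a(10)=-63379, a(11)=126867, a(12)=-253843, a(13)=507795, a(14)=-1015699, a(15)=2031507, a(16)=-4063123, a(17)=8126355; answer 8126355
Part II: S1 = 8126355; m = 5; total draws C(18,6) = 18564; favorable C(8,6) = 28; P = 1/663; answer 1/663
Part III: S2 = 1/663; threaded value p + q = 664; w = -9; T(2) = -1*(-12) + 2*(-9) = -6; iterating: T(2)=-6, T(3)=-18, T(4)=6, T(5)=-42, T(6)=54, T(7)=-138, T(8)=246, T(9)=-522, T(10)=1014, T(11)=-2058, T(12)=4086, T(13)=-8202, T(14)=16374; answer 16374
Part IV: S3 = 16374; r = 2; remainder = value at the root: 6*(2)^3 + 8*(2)^2 - 6*(2)^1 - 5 = (48) + (32) + (-12) + (-5) = 63; answer 63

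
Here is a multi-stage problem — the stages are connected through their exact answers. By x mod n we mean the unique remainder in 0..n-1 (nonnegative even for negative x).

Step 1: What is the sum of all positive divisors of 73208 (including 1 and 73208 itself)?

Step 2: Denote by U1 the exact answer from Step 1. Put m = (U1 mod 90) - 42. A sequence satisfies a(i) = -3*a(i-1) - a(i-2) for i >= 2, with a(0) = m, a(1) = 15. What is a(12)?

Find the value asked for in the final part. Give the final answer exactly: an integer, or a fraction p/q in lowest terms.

-482988

Step 1: 73208 = 2^3 * 9151; sigma = (1 + 2 + 4 + 8) * (1 + 9151) = 15 * 9152 = 137280; answer 137280
Step 2: U1 = 137280; m = -12; a(2) = -3*(15) - 1*(-12) = -33; iterating: a(2)=-33, a(3)=84, a(4)=-219, a(5)=573, a(6)=-1500, a(7)=3927, a(8)=-10281, a(9)=26916, a(10)=-70467, a(11)=184485, a(12)=-482988; answer -482988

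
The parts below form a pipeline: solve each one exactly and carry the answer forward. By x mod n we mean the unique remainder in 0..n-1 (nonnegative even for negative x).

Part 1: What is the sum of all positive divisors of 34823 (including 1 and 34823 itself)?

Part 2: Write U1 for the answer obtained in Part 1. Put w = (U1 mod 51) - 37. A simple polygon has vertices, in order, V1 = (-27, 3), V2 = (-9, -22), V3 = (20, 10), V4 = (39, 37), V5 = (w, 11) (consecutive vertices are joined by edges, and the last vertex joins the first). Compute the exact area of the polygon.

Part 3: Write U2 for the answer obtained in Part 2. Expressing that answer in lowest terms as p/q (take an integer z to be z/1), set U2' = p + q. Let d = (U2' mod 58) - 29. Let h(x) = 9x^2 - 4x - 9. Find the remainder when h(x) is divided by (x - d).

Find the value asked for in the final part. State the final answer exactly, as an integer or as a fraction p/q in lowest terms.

3671

Part 1: 34823 = 97 * 359; sigma = (1 + 97) * (1 + 359) = 98 * 360 = 35280; answer 35280
Part 2: U1 = 35280; w = 2; cross terms: (-27*-22 - -9*3)=621, (-9*10 - 20*-22)=350, (20*37 - 39*10)=350, (39*11 - 2*37)=355, (2*3 - -27*11)=303; twice the area = |1979| = 1979; area = 1979/2; answer 1979/2
Part 3: U2 = 1979/2; threaded value p + q = 1981; d = -20; remainder = value at the root: 9*(-20)^2 - 4*(-20)^1 - 9 = (3600) + (80) + (-9) = 3671; answer 3671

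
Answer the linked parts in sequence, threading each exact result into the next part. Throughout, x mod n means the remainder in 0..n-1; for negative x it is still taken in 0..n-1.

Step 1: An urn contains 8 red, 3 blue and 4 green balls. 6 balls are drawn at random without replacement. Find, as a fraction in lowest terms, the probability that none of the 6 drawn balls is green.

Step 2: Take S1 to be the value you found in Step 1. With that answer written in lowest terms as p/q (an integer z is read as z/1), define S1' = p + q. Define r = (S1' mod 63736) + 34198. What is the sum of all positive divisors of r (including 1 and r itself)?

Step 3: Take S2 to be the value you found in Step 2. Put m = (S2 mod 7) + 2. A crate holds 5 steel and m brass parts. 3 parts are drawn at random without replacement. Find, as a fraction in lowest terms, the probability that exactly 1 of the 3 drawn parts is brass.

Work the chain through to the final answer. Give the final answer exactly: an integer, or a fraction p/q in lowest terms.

Step 1: total draws C(15,6) = 5005; favorable C(11,6) = 462; P = 6/65; answer 6/65
Step 2: S1 = 6/65; threaded value p + q = 71; r = 34269; 34269 = 3 * 11423; sigma = (1 + 3) * (1 + 11423) = 4 * 11424 = 45696; answer 45696
Step 3: S2 = 45696; m = 2; total draws C(7,3) = 35; favorable C(2,1)*C(5,2) = 20; P = 4/7; answer 4/7

4/7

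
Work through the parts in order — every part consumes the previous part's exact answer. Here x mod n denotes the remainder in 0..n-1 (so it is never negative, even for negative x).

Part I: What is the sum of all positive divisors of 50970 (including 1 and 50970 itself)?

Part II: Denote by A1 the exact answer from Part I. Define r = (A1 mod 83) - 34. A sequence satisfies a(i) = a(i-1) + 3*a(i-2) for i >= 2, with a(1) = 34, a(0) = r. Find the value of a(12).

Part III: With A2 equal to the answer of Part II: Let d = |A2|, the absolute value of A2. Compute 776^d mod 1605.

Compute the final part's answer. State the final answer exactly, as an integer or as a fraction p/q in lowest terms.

361

Part I: 50970 = 2 * 3 * 5 * 1699; sigma = (1 + 2) * (1 + 3) * (1 + 5) * (1 + 1699) = 3 * 4 * 6 * 1700 = 122400; answer 122400
Part II: A1 = 122400; r = 24; a(2) = 1*(34) + 3*(24) = 106; iterating: a(2)=106, a(3)=208, a(4)=526, a(5)=1150, a(6)=2728, a(7)=6178, a(8)=14362, a(9)=32896, a(10)=75982, a(11)=174670, a(12)=402616; answer 402616
Part III: A2 = 402616; d = 402616; squarings mod 1605: 776^1=776, 776^2=301, 776^4=721, 776^8=1426, 776^16=1546, 776^32=271, 776^64=1216, 776^128=451, 776^256=1171, 776^512=571, 776^1024=226, 776^2048=1321, 776^4096=406, 776^8192=1126, 776^16384=1531, 776^32768=661, 776^65536=361, 776^131072=316, 776^262144=346; 776^402616 = 776^8 * 776^16 * 776^32 * 776^128 * 776^1024 * 776^8192 * 776^131072 * 776^262144 = 361 (mod 1605); answer 361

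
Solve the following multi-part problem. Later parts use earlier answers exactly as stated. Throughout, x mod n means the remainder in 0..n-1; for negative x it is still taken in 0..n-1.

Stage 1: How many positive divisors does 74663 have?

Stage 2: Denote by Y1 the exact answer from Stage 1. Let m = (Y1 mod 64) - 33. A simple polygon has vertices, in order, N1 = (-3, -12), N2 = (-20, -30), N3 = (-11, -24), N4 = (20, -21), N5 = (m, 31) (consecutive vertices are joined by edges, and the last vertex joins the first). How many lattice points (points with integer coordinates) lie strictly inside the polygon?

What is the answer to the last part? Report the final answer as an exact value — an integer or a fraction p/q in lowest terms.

579

Stage 1: 74663 = 197 * 379; number of divisors = (1+1) * (1+1) = 4; answer 4
Stage 2: Y1 = 4; m = -29; cross terms: (-3*-30 - -20*-12)=-150, (-20*-24 - -11*-30)=150, (-11*-21 - 20*-24)=711, (20*31 - -29*-21)=11, (-29*-12 - -3*31)=441; twice the area = |1163| = 1163; area = 1163/2; boundary points = 1 + 3 + 1 + 1 + 1 = 7; strictly interior points = area - boundary/2 + 1 = 579; answer 579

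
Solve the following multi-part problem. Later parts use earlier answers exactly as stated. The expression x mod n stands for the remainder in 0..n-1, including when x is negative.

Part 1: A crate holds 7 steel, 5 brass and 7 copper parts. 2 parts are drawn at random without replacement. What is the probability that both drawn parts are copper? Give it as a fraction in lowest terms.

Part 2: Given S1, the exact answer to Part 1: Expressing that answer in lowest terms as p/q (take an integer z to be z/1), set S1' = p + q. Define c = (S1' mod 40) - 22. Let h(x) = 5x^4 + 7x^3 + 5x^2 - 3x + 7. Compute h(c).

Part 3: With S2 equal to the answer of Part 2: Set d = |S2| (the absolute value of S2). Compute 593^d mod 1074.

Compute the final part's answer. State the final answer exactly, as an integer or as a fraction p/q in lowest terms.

Part 1: total draws C(19,2) = 171; favorable C(7,2) = 21; P = 7/57; answer 7/57
Part 2: S1 = 7/57; threaded value p + q = 64; c = 2; 5*(2)^4 + 7*(2)^3 + 5*(2)^2 - 3*(2)^1 + 7 = (80) + (56) + (20) + (-6) + (7) = 157; answer 157
Part 3: S2 = 157; d = 157; squarings mod 1074: 593^1=593, 593^2=451, 593^4=415, 593^8=385, 593^16=13, 593^32=169, 593^64=637, 593^128=871; 593^157 = 593^1 * 593^4 * 593^8 * 593^16 * 593^128 = 509 (mod 1074); answer 509

509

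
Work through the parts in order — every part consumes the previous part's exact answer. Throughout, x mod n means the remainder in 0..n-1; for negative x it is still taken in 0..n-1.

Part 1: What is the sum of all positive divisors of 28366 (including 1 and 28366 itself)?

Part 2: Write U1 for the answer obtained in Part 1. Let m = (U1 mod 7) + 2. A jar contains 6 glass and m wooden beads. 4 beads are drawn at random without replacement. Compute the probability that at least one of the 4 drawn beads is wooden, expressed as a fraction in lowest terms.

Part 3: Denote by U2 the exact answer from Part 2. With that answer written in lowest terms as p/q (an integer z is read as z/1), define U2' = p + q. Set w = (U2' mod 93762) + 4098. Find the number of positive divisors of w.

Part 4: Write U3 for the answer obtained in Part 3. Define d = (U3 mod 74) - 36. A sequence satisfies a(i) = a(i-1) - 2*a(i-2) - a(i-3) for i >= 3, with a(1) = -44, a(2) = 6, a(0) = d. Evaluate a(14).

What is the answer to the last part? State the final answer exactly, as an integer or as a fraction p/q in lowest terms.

Part 1: 28366 = 2 * 13 * 1091; sigma = (1 + 2) * (1 + 13) * (1 + 1091) = 3 * 14 * 1092 = 45864; answer 45864
Part 2: U1 = 45864; m = 2; total draws C(8,4) = 70; complement C(6,4) = 15; favorable 70 - 15 = 55; P = 11/14; answer 11/14
Part 3: U2 = 11/14; threaded value p + q = 25; w = 4123; 4123 = 7 * 19 * 31; number of divisors = (1+1) * (1+1) * (1+1) = 8; answer 8
Part 4: U3 = 8; d = -28; a(3) = 1*(6) - 2*(-44) - 1*(-28) = 122; iterating: a(3)=122, a(4)=154, a(5)=-96, a(6)=-526, a(7)=-488, a(8)=660, a(9)=2162, a(10)=1330, a(11)=-3654, a(12)=-8476, a(13)=-2498, a(14)=18108; answer 18108

18108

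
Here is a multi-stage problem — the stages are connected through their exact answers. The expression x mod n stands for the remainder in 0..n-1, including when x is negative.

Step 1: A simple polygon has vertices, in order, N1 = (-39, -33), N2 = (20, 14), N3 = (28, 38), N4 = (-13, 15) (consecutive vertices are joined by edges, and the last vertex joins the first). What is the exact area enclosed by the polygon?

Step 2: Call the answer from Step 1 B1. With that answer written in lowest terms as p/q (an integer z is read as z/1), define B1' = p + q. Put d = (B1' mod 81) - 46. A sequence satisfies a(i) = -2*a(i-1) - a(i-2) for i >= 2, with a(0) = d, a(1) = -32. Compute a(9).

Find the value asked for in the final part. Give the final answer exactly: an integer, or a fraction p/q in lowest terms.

-80

Step 1: cross terms: (-39*14 - 20*-33)=114, (20*38 - 28*14)=368, (28*15 - -13*38)=914, (-13*-33 - -39*15)=1014; twice the area = |2410| = 2410; area = 1205; answer 1205
Step 2: B1 = 1205; threaded value p + q = 1206; d = 26; a(2) = -2*(-32) - 1*(26) = 38; iterating: a(2)=38, a(3)=-44, a(4)=50, a(5)=-56, a(6)=62, a(7)=-68, a(8)=74, a(9)=-80; answer -80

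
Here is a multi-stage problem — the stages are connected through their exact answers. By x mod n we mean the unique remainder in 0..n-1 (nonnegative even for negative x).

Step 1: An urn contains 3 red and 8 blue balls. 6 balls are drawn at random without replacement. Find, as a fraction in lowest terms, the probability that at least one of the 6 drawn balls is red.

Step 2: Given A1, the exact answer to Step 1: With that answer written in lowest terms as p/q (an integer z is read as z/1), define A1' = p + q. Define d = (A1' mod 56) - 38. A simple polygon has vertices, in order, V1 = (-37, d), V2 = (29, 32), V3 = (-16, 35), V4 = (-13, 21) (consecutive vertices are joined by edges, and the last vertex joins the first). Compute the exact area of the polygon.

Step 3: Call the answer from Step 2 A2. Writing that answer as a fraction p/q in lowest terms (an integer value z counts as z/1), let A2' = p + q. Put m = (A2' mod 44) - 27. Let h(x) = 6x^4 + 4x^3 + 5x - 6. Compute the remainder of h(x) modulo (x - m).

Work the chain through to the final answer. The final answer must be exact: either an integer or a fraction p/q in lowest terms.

Step 1: total draws C(11,6) = 462; complement C(8,6) = 28; favorable 462 - 28 = 434; P = 31/33; answer 31/33
Step 2: A1 = 31/33; threaded value p + q = 64; d = -30; cross terms: (-37*32 - 29*-30)=-314, (29*35 - -16*32)=1527, (-16*21 - -13*35)=119, (-13*-30 - -37*21)=1167; twice the area = |2499| = 2499; area = 2499/2; answer 2499/2
Step 3: A2 = 2499/2; threaded value p + q = 2501; m = 10; remainder = value at the root: 6*(10)^4 + 4*(10)^3 + 5*(10)^1 - 6 = (60000) + (4000) + (50) + (-6) = 64044; answer 64044

64044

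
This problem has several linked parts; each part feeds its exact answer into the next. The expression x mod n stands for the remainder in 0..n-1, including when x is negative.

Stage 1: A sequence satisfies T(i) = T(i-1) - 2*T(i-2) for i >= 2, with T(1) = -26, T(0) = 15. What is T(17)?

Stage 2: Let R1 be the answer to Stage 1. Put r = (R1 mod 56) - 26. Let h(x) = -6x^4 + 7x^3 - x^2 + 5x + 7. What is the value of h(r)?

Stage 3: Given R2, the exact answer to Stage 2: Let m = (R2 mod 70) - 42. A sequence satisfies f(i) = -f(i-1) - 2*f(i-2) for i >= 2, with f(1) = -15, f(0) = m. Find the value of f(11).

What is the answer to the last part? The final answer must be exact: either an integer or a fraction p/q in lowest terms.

Stage 1: T(2) = 1*(-26) - 2*(15) = -56; iterating: T(2)=-56, T(3)=-4, T(4)=108, T(5)=116, T(6)=-100, T(7)=-332, T(8)=-132, T(9)=532, T(10)=796, T(11)=-268, T(12)=-1860, T(13)=-1324, T(14)=2396, T(15)=5044, T(16)=252, T(17)=-9836; answer -9836
Stage 2: R1 = -9836; r = -6; -6*(-6)^4 + 7*(-6)^3 - 1*(-6)^2 + 5*(-6)^1 + 7 = (-7776) + (-1512) + (-36) + (-30) + (7) = -9347; answer -9347
Stage 3: R2 = -9347; m = -9; f(2) = -1*(-15) - 2*(-9) = 33; iterating: f(2)=33, f(3)=-3, f(4)=-63, f(5)=69, f(6)=57, f(7)=-195, f(8)=81, f(9)=309, f(10)=-471, f(11)=-147; answer -147

-147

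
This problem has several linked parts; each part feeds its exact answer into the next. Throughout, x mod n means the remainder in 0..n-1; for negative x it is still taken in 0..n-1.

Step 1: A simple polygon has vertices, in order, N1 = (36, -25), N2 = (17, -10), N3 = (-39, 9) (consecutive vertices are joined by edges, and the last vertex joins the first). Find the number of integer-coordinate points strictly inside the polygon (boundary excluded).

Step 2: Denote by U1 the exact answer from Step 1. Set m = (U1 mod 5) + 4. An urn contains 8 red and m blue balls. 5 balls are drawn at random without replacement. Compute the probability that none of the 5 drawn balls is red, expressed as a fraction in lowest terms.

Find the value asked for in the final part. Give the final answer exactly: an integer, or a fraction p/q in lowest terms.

Step 1: cross terms: (36*-10 - 17*-25)=65, (17*9 - -39*-10)=-237, (-39*-25 - 36*9)=651; twice the area = |479| = 479; area = 479/2; boundary points = 1 + 1 + 1 = 3; strictly interior points = area - boundary/2 + 1 = 239; answer 239
Step 2: U1 = 239; m = 8; total draws C(16,5) = 4368; favorable C(8,5) = 56; P = 1/78; answer 1/78

1/78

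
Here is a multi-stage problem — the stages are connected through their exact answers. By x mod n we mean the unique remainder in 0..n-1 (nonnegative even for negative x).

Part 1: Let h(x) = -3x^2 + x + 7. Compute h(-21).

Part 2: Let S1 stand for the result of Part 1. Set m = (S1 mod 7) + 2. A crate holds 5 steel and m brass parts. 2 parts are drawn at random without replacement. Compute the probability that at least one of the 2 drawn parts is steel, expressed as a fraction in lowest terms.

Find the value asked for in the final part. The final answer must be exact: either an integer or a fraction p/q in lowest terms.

20/21

Part 1: -3*(-21)^2 + 1*(-21)^1 + 7 = (-1323) + (-21) + (7) = -1337; answer -1337
Part 2: S1 = -1337; m = 2; total draws C(7,2) = 21; complement C(2,2) = 1; favorable 21 - 1 = 20; P = 20/21; answer 20/21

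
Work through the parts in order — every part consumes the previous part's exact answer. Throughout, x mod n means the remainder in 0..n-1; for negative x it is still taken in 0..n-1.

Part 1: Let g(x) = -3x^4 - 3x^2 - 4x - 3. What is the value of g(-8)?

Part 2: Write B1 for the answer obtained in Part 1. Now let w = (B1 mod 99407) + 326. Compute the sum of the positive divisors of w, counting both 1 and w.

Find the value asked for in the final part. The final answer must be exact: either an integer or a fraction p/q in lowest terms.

204204

Part 1: -3*(-8)^4 - 3*(-8)^2 - 4*(-8)^1 - 3 = (-12288) + (-192) + (32) + (-3) = -12451; answer -12451
Part 2: B1 = -12451; w = 87282; 87282 = 2 * 3^2 * 13 * 373; sigma = (1 + 2) * (1 + 3 + 9) * (1 + 13) * (1 + 373) = 3 * 13 * 14 * 374 = 204204; answer 204204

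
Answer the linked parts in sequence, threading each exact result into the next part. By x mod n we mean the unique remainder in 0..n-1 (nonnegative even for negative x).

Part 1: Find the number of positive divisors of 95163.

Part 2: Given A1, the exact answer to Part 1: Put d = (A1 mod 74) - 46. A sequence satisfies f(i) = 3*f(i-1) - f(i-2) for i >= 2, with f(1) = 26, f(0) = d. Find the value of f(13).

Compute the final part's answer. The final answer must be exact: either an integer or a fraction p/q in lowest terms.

5103674

Part 1: 95163 = 3 * 31721; number of divisors = (1+1) * (1+1) = 4; answer 4
Part 2: A1 = 4; d = -42; f(2) = 3*(26) - 1*(-42) = 120; iterating: f(2)=120, f(3)=334, f(4)=882, f(5)=2312, f(6)=6054, f(7)=15850, f(8)=41496, f(9)=108638, f(10)=284418, f(11)=744616, f(12)=1949430, f(13)=5103674; answer 5103674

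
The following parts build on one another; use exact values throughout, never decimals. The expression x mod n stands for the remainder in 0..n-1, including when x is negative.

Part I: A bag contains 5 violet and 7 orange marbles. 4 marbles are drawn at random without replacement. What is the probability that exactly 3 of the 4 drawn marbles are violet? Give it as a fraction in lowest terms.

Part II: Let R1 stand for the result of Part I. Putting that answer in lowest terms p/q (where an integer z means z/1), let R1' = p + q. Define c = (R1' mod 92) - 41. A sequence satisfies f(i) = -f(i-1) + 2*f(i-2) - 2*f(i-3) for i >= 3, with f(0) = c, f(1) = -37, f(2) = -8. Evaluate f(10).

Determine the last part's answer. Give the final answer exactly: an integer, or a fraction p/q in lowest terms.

Part I: total draws C(12,4) = 495; favorable C(5,3)*C(7,1) = 70; P = 14/99; answer 14/99
Part II: R1 = 14/99; threaded value p + q = 113; c = -20; f(3) = -1*(-8) + 2*(-37) - 2*(-20) = -26; iterating: f(3)=-26, f(4)=84, f(5)=-120, f(6)=340, f(7)=-748, f(8)=1668, f(9)=-3844, f(10)=8676; answer 8676

8676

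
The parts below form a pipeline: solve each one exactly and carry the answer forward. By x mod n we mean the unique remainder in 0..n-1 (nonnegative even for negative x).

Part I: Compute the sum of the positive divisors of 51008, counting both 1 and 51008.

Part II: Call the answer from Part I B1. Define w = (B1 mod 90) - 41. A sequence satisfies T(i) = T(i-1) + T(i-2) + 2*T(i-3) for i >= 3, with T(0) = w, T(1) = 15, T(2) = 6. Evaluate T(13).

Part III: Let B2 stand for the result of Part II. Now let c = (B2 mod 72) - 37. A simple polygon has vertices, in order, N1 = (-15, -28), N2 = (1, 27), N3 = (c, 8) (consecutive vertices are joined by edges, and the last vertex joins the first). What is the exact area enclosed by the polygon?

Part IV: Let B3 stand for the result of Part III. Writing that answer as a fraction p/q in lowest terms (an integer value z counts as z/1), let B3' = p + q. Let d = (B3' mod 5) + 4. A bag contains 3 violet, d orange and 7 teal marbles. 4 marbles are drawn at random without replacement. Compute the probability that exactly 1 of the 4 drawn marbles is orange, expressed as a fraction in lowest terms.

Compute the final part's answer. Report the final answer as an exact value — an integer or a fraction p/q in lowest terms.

Part I: 51008 = 2^6 * 797; sigma = (1 + 2 + 4 + 8 + 16 + 32 + 64) * (1 + 797) = 127 * 798 = 101346; answer 101346
Part II: B1 = 101346; w = -35; T(3) = 1*(6) + 1*(15) + 2*(-35) = -49; iterating: T(3)=-49, T(4)=-13, T(5)=-50, T(6)=-161, T(7)=-237, T(8)=-498, T(9)=-1057, T(10)=-2029, T(11)=-4082, T(12)=-8225, T(13)=-16365; answer -16365
Part III: B2 = -16365; c = 14; cross terms: (-15*27 - 1*-28)=-377, (1*8 - 14*27)=-370, (14*-28 - -15*8)=-272; twice the area = |-1019| = 1019; area = 1019/2; answer 1019/2
Part IV: B3 = 1019/2; threaded value p + q = 1021; d = 5; total draws C(15,4) = 1365; favorable C(5,1)*C(10,3) = 600; P = 40/91; answer 40/91

40/91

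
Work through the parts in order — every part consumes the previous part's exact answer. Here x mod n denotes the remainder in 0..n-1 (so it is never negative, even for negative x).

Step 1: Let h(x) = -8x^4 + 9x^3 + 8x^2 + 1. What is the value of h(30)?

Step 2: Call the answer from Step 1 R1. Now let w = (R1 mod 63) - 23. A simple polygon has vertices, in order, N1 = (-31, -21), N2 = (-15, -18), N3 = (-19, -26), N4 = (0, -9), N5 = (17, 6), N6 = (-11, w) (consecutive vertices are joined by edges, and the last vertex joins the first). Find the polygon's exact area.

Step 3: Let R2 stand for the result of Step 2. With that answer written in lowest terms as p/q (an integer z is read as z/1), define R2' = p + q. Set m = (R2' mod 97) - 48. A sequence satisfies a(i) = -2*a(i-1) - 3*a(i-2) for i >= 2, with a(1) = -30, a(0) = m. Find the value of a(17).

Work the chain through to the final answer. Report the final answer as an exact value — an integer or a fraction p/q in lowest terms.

248034

Step 1: -8*(30)^4 + 9*(30)^3 + 8*(30)^2 + 1 = (-6480000) + (243000) + (7200) + (1) = -6229799; answer -6229799
Step 2: R1 = -6229799; w = -4; cross terms: (-31*-18 - -15*-21)=243, (-15*-26 - -19*-18)=48, (-19*-9 - 0*-26)=171, (0*6 - 17*-9)=153, (17*-4 - -11*6)=-2, (-11*-21 - -31*-4)=107; twice the area = |720| = 720; area = 360; answer 360
Step 3: R2 = 360; threaded value p + q = 361; m = 22; a(2) = -2*(-30) - 3*(22) = -6; iterating: a(2)=-6, a(3)=102, a(4)=-186, a(5)=66, a(6)=426, a(7)=-1050, a(8)=822, a(9)=1506, a(10)=-5478, a(11)=6438, a(12)=3558, a(13)=-26430, a(14)=42186, a(15)=-5082, a(16)=-116394, a(17)=248034; answer 248034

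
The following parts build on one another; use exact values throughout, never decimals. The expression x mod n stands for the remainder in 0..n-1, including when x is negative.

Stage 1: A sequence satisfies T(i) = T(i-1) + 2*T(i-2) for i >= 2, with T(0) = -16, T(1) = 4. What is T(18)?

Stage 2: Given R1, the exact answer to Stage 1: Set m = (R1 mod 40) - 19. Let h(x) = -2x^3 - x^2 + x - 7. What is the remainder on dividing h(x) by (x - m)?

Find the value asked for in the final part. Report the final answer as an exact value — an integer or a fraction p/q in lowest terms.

Stage 1: T(2) = 1*(4) + 2*(-16) = -28; iterating: T(2)=-28, T(3)=-20, T(4)=-76, T(5)=-116, T(6)=-268, T(7)=-500, T(8)=-1036, T(9)=-2036, T(10)=-4108, T(11)=-8180, T(12)=-16396, T(13)=-32756, T(14)=-65548, T(15)=-131060, T(16)=-262156, T(17)=-524276, T(18)=-1048588; answer -1048588
Stage 2: R1 = -1048588; m = -7; remainder = value at the root: -2*(-7)^3 - 1*(-7)^2 + 1*(-7)^1 - 7 = (686) + (-49) + (-7) + (-7) = 623; answer 623

623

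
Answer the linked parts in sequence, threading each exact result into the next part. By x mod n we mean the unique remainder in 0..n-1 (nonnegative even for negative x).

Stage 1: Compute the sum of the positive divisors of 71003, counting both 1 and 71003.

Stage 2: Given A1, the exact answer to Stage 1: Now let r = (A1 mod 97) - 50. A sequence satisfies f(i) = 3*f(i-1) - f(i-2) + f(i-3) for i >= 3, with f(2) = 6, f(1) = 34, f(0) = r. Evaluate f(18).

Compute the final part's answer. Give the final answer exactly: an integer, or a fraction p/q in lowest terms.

-170827338

Stage 1: 71003 = 19 * 37 * 101; sigma = (1 + 19) * (1 + 37) * (1 + 101) = 20 * 38 * 102 = 77520; answer 77520
Stage 2: A1 = 77520; r = -33; f(3) = 3*(6) - 1*(34) + 1*(-33) = -49; iterating: f(3)=-49, f(4)=-119, f(5)=-302, f(6)=-836, f(7)=-2325, f(8)=-6441, f(9)=-17834, f(10)=-49386, f(11)=-136765, f(12)=-378743, f(13)=-1048850, f(14)=-2904572, f(15)=-8043609, f(16)=-22275105, f(17)=-61686278, f(18)=-170827338; answer -170827338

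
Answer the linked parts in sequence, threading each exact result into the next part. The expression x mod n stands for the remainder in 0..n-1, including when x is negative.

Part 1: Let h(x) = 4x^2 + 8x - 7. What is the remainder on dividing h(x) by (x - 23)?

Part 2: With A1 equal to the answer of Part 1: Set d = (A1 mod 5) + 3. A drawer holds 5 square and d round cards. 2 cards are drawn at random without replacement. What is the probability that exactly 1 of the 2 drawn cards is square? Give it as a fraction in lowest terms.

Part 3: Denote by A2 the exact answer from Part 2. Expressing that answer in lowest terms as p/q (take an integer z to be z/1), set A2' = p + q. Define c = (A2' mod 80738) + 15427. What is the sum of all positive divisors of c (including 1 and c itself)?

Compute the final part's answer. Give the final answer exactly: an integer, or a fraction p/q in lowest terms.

Part 1: remainder = value at the root: 4*(23)^2 + 8*(23)^1 - 7 = (2116) + (184) + (-7) = 2293; answer 2293
Part 2: A1 = 2293; d = 6; total draws C(11,2) = 55; favorable C(5,1)*C(6,1) = 30; P = 6/11; answer 6/11
Part 3: A2 = 6/11; threaded value p + q = 17; c = 15444; 15444 = 2^2 * 3^3 * 11 * 13; sigma = (1 + 2 + 4) * (1 + 3 + 9 + 27) * (1 + 11) * (1 + 13) = 7 * 40 * 12 * 14 = 47040; answer 47040

47040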